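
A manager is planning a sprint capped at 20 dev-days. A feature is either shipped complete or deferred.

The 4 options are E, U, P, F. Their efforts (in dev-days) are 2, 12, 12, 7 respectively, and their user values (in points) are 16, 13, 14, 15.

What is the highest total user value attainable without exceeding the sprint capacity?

31

Take E and F: effort 2 + 7 = 9 ≤ 20, user value 16 + 15 = 31.
No other feasible combination does better.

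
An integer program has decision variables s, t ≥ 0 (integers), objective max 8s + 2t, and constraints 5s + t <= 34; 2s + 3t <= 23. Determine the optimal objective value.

(s,t)=(6,3): 5·6+1·3=33≤34, 2·6+3·3=21≤23, objective 54.
(s,t)=(6,2): 5·6+1·2=32≤34, 2·6+3·2=18≤23, objective 52.
(s,t)=(5,4): 5·5+1·4=29≤34, 2·5+3·4=22≤23, objective 48.
The best lattice point is (6,3), giving 54.

54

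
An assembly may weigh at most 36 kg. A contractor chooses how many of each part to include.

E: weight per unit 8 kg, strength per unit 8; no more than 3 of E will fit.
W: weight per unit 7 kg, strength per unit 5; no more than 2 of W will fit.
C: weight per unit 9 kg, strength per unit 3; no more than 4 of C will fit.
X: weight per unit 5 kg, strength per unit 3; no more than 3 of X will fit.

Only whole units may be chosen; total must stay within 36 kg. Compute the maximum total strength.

This is a bounded integer knapsack.
Take 3×E, 1×W, and 1×X: weight 36 ≤ 36, strength 3·8 + 1·5 + 1·3 = 32.
E has the best ratio (8/8) and is taken to its limit of 3; remaining capacity is filled optimally with the others.

32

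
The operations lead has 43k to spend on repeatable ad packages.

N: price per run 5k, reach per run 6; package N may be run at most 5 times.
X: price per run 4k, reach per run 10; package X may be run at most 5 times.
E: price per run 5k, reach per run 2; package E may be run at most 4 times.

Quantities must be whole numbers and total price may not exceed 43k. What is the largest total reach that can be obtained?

This is a bounded integer knapsack.
3×N, 5×X, and 1×E: price 40 ≤ 43, reach 3·6 + 5·10 + 1·2 = 70.
4×N and 5×X: price 40 ≤ 43, reach 4·6 + 5·10 = 74.
Best is 74.

74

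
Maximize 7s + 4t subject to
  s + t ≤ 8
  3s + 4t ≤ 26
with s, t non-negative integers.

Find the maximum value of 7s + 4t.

56

(s,t)=(8,0): 1·8+1·0=8≤8, 3·8+4·0=24≤26, objective 56.
(s,t)=(7,1): 1·7+1·1=8≤8, 3·7+4·1=25≤26, objective 53.
(s,t)=(7,0): 1·7+1·0=7≤8, 3·7+4·0=21≤26, objective 49.
Maximum is 56 at (s,t)=(8,0).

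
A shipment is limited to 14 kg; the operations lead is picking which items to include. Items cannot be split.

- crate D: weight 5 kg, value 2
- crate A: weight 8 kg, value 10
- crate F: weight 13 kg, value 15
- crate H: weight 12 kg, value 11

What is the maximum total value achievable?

15

Allowing fractional choices, the relaxed optimum would be about 16.9, but items are indivisible.
crate D + crate A: weight 5 + 8 = 13 ≤ 14, value 2 + 10 = 12.
crate H: weight 12 ≤ 14, value 11.
crate F: weight 13 ≤ 14, value 15.
Best is crate F with total value 15.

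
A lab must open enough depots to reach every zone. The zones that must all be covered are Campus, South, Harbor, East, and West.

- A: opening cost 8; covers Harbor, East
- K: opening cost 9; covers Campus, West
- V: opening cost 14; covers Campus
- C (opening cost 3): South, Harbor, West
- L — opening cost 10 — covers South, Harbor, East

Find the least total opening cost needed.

19

The greedy cost-per-new-zone heuristic would pick C, A, and K for 20, but a cheaper cover exists.
Choose K and L: together they cover Campus, South, Harbor, East, West — every zone.
Total opening cost: 9 + 10 = 19.
No cover costs less than 19.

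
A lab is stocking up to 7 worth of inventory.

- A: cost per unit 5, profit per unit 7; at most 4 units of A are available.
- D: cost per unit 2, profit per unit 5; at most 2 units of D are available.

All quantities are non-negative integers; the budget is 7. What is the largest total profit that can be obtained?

12

This is a bounded integer knapsack.
2×D: cost 4 ≤ 7, profit 2·5 = 10.
1×A and 1×D: cost 7 ≤ 7, profit 1·7 + 1·5 = 12.
Best is 12.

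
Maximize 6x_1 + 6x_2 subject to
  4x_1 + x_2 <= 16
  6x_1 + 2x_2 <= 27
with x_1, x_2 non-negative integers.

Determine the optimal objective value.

The continuous relaxation peaks at (0, 13.5) with value 81.00; rounding to a feasible lattice point costs some objective.
(x_1,x_2)=(0,13): 4·0+1·13=13≤16, 6·0+2·13=26≤27, objective 78.
(x_1,x_2)=(0,12): 4·0+1·12=12≤16, 6·0+2·12=24≤27, objective 72.
No feasible integer point exceeds 78.

78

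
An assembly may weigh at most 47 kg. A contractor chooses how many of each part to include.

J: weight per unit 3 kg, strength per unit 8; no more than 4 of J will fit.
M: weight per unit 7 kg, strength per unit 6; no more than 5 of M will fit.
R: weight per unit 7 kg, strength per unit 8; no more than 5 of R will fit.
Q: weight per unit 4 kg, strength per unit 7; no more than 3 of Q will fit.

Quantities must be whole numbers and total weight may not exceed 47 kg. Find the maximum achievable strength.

77

4×J, 1×M, 2×R, and 3×Q: weight 45 ≤ 47, strength 4·8 + 1·6 + 2·8 + 3·7 = 75.
4×J, 3×R, and 3×Q: weight 45 ≤ 47, strength 4·8 + 3·8 + 3·7 = 77.
Best is 77.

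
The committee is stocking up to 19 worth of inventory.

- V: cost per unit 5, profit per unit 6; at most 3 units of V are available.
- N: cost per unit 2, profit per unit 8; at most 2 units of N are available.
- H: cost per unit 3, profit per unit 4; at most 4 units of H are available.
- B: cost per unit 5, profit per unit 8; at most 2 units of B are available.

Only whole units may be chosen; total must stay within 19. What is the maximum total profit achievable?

38

This is a bounded integer knapsack.
Take 1×V, 2×N, and 2×B: cost 19 ≤ 19, profit 1·6 + 2·8 + 2·8 = 38.
N has the best ratio (8/2) and is taken to its limit of 2; remaining capacity is filled optimally with the others.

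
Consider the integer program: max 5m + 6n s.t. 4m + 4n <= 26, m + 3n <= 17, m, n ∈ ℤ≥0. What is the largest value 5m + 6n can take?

35

(m,n)=(1,5): 4·1+4·5=24≤26, 1·1+3·5=16≤17, objective 35.
(m,n)=(2,4): 4·2+4·4=24≤26, 1·2+3·4=14≤17, objective 34.
(m,n)=(0,5): 4·0+4·5=20≤26, 1·0+3·5=15≤17, objective 30.
Maximum is 35 at (m,n)=(1,5).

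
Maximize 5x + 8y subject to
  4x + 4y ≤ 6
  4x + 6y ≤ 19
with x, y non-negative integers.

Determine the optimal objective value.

Relaxing integrality, the LP optimum is 12.00 at (x,y) = (0, 1.5), which is not an integer point.
(x,y)=(0,1): 4·0+4·1=4≤6, 4·0+6·1=6≤19, objective 8.
(x,y)=(1,0): 4·1+4·0=4≤6, 4·1+6·0=4≤19, objective 5.
(x,y)=(0,0): 4·0+4·0=0≤6, 4·0+6·0=0≤19, objective 0.
The best lattice point is (0,1), giving 8.

8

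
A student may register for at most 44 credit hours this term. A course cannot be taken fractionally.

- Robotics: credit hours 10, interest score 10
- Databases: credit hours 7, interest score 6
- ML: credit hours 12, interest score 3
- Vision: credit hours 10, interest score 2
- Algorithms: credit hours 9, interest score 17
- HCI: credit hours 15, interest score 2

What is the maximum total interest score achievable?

36

Robotics + Databases + ML + Algorithms: credit hours 10 + 7 + 12 + 9 = 38 ≤ 44, interest score 10 + 6 + 3 + 17 = 36.
Robotics + Databases + Vision + Algorithms: credit hours 10 + 7 + 10 + 9 = 36 ≤ 44, interest score 10 + 6 + 2 + 17 = 35.
Best is Robotics, Databases, ML, and Algorithms with total interest score 36.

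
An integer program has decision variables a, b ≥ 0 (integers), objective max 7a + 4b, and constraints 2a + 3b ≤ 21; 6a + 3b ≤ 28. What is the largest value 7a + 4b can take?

The continuous relaxation peaks at (1.75, 5.83) with value 35.58; rounding to a feasible lattice point costs some objective.
(a,b)=(2,5): 2·2+3·5=19≤21, 6·2+3·5=27≤28, objective 34.
(a,b)=(1,6): 2·1+3·6=20≤21, 6·1+3·6=24≤28, objective 31.
No feasible integer point exceeds 34.

34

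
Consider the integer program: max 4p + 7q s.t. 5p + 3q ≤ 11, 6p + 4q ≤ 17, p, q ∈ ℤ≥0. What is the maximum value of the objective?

21

(p,q)=(0,3): 5·0+3·3=9≤11, 6·0+4·3=12≤17, objective 21.
(p,q)=(1,2): 5·1+3·2=11≤11, 6·1+4·2=14≤17, objective 18.
(p,q)=(0,2): 5·0+3·2=6≤11, 6·0+4·2=8≤17, objective 14.
Maximum is 21 at (p,q)=(0,3).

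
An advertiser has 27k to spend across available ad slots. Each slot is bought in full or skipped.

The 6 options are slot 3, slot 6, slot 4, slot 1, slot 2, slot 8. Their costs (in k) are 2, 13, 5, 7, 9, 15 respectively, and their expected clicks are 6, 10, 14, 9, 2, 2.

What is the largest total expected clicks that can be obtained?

39

Take slot 3, slot 6, slot 4, and slot 1: cost 2 + 13 + 5 + 7 = 27 ≤ 27, expected clicks 6 + 10 + 14 + 9 = 39.
No other feasible combination does better.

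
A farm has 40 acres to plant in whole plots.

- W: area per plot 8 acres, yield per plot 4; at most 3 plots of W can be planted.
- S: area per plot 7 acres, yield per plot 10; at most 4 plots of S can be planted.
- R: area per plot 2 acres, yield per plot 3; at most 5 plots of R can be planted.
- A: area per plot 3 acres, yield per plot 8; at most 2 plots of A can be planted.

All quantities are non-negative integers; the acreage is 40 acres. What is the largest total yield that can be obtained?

A has the best ratio (8/3); taking only A gives at most 2×8 = 16 (stopped by the supply cap of 2).
Mixing does better — 4×S, 3×R, and 2×A: area 40 ≤ 40, yield 4·10 + 3·3 + 2·8 = 65.

65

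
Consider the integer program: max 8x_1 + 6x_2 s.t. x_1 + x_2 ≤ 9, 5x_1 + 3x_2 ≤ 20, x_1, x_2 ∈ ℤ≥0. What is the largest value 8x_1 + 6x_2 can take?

Relaxing integrality, the LP optimum is 40.00 at (x_1,x_2) = (0, 6.67), which is not an integer point.
(x_1,x_2)=(1,5): 1·1+1·5=6≤9, 5·1+3·5=20≤20, objective 38.
(x_1,x_2)=(0,6): 1·0+1·6=6≤9, 5·0+3·6=18≤20, objective 36.
Maximum is 38 at (x_1,x_2)=(1,5).

38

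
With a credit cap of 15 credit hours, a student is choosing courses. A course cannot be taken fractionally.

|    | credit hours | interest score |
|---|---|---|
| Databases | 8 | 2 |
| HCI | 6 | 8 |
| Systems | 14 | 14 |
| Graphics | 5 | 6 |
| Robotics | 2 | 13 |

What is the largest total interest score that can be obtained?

This is a 0-1 knapsack instance.
HCI + Robotics: credit hours 6 + 2 = 8 ≤ 15, interest score 8 + 13 = 21.
HCI + Graphics + Robotics: credit hours 6 + 5 + 2 = 13 ≤ 15, interest score 8 + 6 + 13 = 27.
Best is HCI, Graphics, and Robotics with total interest score 27.

27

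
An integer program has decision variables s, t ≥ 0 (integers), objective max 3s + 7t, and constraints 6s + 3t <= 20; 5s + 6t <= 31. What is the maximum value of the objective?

35

The continuous relaxation peaks at (0, 5.17) with value 36.17; rounding to a feasible lattice point costs some objective.
(s,t)=(0,5): 6·0+3·5=15≤20, 5·0+6·5=30≤31, objective 35.
(s,t)=(1,4): 6·1+3·4=18≤20, 5·1+6·4=29≤31, objective 31.
(s,t)=(0,4): 6·0+3·4=12≤20, 5·0+6·4=24≤31, objective 28.
The best lattice point is (0,5), giving 35.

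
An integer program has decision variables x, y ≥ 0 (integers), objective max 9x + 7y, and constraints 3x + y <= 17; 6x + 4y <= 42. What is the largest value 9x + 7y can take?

72

(x,y)=(1,9) is feasible, giving 72.
(x,y)=(0,10) is feasible, giving 70.
(x,y)=(1,8) is feasible, giving 65.
Maximum is 72 at (x,y)=(1,9).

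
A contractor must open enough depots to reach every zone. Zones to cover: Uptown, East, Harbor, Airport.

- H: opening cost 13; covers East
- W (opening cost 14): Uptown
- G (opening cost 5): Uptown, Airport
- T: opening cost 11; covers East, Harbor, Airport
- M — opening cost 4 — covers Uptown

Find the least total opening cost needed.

This is a weighted set-cover instance.
The greedy cost-per-new-zone heuristic would pick G and T for 16, but a cheaper cover exists.
Choose T and M: together they cover Uptown, East, Harbor, Airport — every zone.
Total opening cost: 11 + 4 = 15.
No cover costs less than 15.

15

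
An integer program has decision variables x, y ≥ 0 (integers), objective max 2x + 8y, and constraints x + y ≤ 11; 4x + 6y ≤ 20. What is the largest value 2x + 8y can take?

(x,y)=(0,3): 1·0+1·3=3≤11, 4·0+6·3=18≤20, objective 24.
(x,y)=(1,2): 1·1+1·2=3≤11, 4·1+6·2=16≤20, objective 18.
Maximum is 24 at (x,y)=(0,3).

24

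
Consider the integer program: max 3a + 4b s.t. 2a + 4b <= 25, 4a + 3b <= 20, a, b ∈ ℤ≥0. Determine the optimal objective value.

The continuous relaxation peaks at (0.5, 6) with value 25.50; rounding to a feasible lattice point costs some objective.
(a,b)=(0,6): 2·0+4·6=24≤25, 4·0+3·6=18≤20, objective 24.
(a,b)=(1,5): 2·1+4·5=22≤25, 4·1+3·5=19≤20, objective 23.
(a,b)=(0,5): 2·0+4·5=20≤25, 4·0+3·5=15≤20, objective 20.
Maximum is 24 at (a,b)=(0,6).

24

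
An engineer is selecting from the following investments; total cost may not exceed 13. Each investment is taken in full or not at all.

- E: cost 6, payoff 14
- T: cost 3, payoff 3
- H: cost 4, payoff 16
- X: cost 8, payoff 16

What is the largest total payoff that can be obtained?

H + X: cost 4 + 8 = 12 ≤ 13, payoff 16 + 16 = 32.
E + H: cost 6 + 4 = 10 ≤ 13, payoff 14 + 16 = 30.
E + T + H: cost 6 + 3 + 4 = 13 ≤ 13, payoff 14 + 3 + 16 = 33.
Best is E, T, and H with total payoff 33.

33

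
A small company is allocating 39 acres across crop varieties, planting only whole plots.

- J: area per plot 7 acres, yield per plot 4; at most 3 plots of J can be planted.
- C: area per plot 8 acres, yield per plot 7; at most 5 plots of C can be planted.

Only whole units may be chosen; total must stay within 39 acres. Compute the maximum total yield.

This is a bounded integer knapsack.
2×J and 3×C: area 38 ≤ 39, yield 2·4 + 3·7 = 29.
1×J and 4×C: area 39 ≤ 39, yield 1·4 + 4·7 = 32.
Best is 32.

32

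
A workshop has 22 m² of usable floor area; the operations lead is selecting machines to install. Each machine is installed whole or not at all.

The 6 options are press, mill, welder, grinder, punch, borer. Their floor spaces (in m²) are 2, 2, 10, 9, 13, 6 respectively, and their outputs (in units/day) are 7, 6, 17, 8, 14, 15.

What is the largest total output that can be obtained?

45

Allowing fractional choices, the relaxed optimum would be about 47.2, but machines are indivisible.
press + mill + welder + borer: floor space 2 + 2 + 10 + 6 = 20 ≤ 22, output 7 + 6 + 17 + 15 = 45.
press + welder + borer: floor space 2 + 10 + 6 = 18 ≤ 22, output 7 + 17 + 15 = 39.
Best is press, mill, welder, and borer with total output 45.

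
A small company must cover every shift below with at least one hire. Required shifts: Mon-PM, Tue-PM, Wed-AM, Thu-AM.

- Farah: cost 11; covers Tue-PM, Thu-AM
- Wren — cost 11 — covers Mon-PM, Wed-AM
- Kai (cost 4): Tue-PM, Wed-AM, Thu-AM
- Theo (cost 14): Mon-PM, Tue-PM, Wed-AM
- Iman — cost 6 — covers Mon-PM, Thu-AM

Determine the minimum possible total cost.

10

Choose Kai and Iman: together they cover Mon-PM, Tue-PM, Wed-AM, Thu-AM — every shift.
Total cost: 4 + 6 = 10.
No cover costs less than 10.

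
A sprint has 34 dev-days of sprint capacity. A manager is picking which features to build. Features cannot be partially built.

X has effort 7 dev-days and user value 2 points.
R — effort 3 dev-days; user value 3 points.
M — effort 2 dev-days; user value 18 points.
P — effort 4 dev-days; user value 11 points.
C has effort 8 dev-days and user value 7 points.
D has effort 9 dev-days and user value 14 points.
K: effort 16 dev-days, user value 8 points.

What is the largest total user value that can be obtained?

55

This is a 0-1 knapsack instance.
Allowing fractional choices, the relaxed optimum would be about 57.0, but features are indivisible.
X + R + M + P + C + D: effort 7 + 3 + 2 + 4 + 8 + 9 = 33 ≤ 34, user value 2 + 3 + 18 + 11 + 7 + 14 = 55.
R + M + P + C + D: effort 3 + 2 + 4 + 8 + 9 = 26 ≤ 34, user value 3 + 18 + 11 + 7 + 14 = 53.
R + M + P + D + K: effort 3 + 2 + 4 + 9 + 16 = 34 ≤ 34, user value 3 + 18 + 11 + 14 + 8 = 54.
Best is X, R, M, P, C, and D with total user value 55.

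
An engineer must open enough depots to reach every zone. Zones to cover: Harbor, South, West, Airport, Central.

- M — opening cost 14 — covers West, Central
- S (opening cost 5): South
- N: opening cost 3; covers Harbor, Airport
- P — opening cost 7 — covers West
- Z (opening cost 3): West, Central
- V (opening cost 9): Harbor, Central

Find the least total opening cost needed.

11

Choose S, N, and Z: together they cover Harbor, South, West, Airport, Central — every zone.
Total opening cost: 5 + 3 + 3 = 11.
No cover costs less than 11.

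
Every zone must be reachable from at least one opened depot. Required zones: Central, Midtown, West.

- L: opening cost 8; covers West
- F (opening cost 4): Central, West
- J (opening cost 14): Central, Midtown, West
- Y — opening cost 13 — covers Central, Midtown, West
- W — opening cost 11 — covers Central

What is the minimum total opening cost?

13

Y alone covers Central, Midtown, West — every zone.
Total opening cost: 13.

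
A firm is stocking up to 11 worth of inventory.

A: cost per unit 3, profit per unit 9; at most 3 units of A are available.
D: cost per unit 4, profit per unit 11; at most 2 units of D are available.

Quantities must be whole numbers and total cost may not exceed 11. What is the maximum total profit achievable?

31

A has the best ratio (9/3); taking only A gives at most 3×9 = 27 (stopped by the cost limit).
Mixing does better — 1×A and 2×D: cost 11 ≤ 11, profit 1·9 + 2·11 = 31.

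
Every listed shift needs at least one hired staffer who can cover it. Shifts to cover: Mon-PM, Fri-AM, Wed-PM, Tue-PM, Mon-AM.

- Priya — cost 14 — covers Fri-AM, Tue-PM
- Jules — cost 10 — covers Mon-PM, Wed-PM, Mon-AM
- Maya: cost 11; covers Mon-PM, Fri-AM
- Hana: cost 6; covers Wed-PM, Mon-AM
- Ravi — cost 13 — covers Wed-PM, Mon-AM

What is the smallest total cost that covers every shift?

The greedy cost-per-new-shift heuristic would pick Hana, Maya, and Priya for 31, but a cheaper cover exists.
Choose Priya and Jules: together they cover Mon-PM, Fri-AM, Wed-PM, Tue-PM, Mon-AM — every shift.
Total cost: 14 + 10 = 24.
No cover costs less than 24.

24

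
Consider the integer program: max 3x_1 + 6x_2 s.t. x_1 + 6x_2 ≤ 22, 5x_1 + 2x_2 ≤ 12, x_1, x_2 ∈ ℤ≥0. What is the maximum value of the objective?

21

Relaxing integrality, the LP optimum is 24.00 at (x_1,x_2) = (1, 3.5), which is not an integer point.
(x_1,x_2)=(1,3) is feasible, giving 21.
(x_1,x_2)=(0,3) is feasible, giving 18.
(x_1,x_2)=(1,2) is feasible, giving 15.
No feasible integer point exceeds 21.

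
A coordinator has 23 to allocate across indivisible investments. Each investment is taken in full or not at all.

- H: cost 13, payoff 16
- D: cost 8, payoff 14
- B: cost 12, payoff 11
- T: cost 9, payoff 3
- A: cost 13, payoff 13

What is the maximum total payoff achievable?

Allowing fractional choices, the relaxed optimum would be about 32.0, but investments are indivisible.
D + A: cost 8 + 13 = 21 ≤ 23, payoff 14 + 13 = 27.
H + D: cost 13 + 8 = 21 ≤ 23, payoff 16 + 14 = 30.
Best is H and D with total payoff 30.

30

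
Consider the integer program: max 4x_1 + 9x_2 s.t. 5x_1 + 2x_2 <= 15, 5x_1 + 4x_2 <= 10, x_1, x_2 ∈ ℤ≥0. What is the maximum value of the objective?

Relaxing integrality, the LP optimum is 22.50 at (x_1,x_2) = (0, 2.5), which is not an integer point.
(x_1,x_2)=(0,2): 5·0+2·2=4≤15, 5·0+4·2=8≤10, objective 18.
(x_1,x_2)=(1,1): 5·1+2·1=7≤15, 5·1+4·1=9≤10, objective 13.
No feasible integer point exceeds 18.

18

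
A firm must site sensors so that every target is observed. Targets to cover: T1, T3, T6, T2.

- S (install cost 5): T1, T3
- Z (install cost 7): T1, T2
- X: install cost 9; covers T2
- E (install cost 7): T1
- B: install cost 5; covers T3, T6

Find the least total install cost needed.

Choose Z and B: together they cover T1, T3, T6, T2 — every target.
Total install cost: 7 + 5 = 12.

12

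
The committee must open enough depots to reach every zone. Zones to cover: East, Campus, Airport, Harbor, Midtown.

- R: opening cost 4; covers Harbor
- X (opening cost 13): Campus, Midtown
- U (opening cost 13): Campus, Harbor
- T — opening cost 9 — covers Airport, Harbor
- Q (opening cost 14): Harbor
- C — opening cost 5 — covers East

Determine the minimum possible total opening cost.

27

This is a weighted set-cover instance.
The greedy cost-per-new-zone heuristic would pick R, C, X, and T for 31, but a cheaper cover exists.
Choose X, T, and C: together they cover East, Campus, Airport, Harbor, Midtown — every zone.
Total opening cost: 13 + 9 + 5 = 27.
No cover costs less than 27.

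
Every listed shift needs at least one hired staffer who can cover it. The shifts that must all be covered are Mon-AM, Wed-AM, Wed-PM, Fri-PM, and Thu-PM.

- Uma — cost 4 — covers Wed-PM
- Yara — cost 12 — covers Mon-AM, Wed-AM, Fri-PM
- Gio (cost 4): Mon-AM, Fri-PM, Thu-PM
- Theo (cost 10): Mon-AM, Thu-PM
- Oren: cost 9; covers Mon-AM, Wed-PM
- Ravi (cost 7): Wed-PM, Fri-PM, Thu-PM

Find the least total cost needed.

19

The greedy cost-per-new-shift heuristic would pick Gio, Uma, and Yara for 20, but a cheaper cover exists.
Choose Yara and Ravi: together they cover Mon-AM, Wed-AM, Wed-PM, Fri-PM, Thu-PM — every shift.
Total cost: 12 + 7 = 19.
No cover costs less than 19.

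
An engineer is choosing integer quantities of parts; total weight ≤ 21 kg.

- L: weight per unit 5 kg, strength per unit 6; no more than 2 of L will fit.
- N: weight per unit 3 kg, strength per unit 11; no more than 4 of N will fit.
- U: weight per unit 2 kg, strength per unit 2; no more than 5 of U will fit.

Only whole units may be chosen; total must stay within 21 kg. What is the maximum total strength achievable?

54

Take 1×L, 4×N, and 2×U: weight 21 ≤ 21, strength 1·6 + 4·11 + 2·2 = 54.
N has the best ratio (11/3) and is taken to its limit of 4; remaining capacity is filled optimally with the others.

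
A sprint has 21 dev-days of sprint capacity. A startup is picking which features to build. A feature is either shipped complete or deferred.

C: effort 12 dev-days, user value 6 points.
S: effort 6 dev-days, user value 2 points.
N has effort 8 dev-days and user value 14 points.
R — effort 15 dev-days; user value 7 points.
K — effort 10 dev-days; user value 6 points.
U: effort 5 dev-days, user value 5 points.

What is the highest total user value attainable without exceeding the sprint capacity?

Allowing fractional choices, the relaxed optimum would be about 23.8, but features are indivisible.
N + K: effort 8 + 10 = 18 ≤ 21, user value 14 + 6 = 20.
S + N + U: effort 6 + 8 + 5 = 19 ≤ 21, user value 2 + 14 + 5 = 21.
Best is S, N, and U with total user value 21.

21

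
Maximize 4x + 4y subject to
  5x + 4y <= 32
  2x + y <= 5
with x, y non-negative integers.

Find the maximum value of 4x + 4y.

(x,y)=(0,5): 5·0+4·5=20≤32, 2·0+1·5=5≤5, objective 20.
(x,y)=(0,4): 5·0+4·4=16≤32, 2·0+1·4=4≤5, objective 16.
Maximum is 20 at (x,y)=(0,5).

20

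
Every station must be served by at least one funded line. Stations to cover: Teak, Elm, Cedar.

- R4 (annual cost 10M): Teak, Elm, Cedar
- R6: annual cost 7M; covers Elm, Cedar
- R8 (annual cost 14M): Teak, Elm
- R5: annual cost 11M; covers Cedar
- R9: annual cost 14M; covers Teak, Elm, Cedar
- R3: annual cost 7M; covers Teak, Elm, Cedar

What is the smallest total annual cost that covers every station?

R3 alone covers Teak, Elm, Cedar — every station.
Total annual cost: 7.
No cover costs less than 7.

7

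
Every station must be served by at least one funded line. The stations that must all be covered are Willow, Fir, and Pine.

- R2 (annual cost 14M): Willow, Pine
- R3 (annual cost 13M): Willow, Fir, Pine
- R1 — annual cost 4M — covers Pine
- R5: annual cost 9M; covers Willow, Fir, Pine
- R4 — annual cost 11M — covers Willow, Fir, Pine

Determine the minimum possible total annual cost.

This is an integer covering problem.
R5 alone covers Willow, Fir, Pine — every station.
Total annual cost: 9.
No cover costs less than 9.

9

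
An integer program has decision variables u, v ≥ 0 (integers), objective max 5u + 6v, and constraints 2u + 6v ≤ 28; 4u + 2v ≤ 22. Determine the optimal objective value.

38

The continuous relaxation peaks at (3.8, 3.4) with value 39.40; rounding to a feasible lattice point costs some objective.
(u,v)=(4,3) is feasible, giving 38.
(u,v)=(2,4) is feasible, giving 34.
(u,v)=(3,3) is feasible, giving 33.
No feasible integer point exceeds 38.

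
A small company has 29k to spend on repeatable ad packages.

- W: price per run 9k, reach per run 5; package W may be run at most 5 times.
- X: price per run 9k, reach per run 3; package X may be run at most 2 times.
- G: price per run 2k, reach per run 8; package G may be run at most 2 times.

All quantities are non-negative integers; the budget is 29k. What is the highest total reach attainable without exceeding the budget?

G has the best ratio (8/2); taking only G gives at most 2×8 = 16 (stopped by the supply cap of 2).
Mixing does better — 2×W and 2×G: price 22 ≤ 29, reach 2·5 + 2·8 = 26.

26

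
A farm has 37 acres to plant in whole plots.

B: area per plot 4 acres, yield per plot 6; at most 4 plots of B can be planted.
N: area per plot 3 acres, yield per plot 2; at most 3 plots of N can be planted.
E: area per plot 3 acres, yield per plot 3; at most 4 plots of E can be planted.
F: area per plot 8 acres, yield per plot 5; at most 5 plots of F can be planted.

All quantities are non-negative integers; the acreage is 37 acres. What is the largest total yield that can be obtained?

42

This is a bounded integer knapsack.
4×B, 3×N, and 4×E: area 37 ≤ 37, yield 4·6 + 3·2 + 4·3 = 42.
4×B, 4×E, and 1×F: area 36 ≤ 37, yield 4·6 + 4·3 + 1·5 = 41.
Best is 42.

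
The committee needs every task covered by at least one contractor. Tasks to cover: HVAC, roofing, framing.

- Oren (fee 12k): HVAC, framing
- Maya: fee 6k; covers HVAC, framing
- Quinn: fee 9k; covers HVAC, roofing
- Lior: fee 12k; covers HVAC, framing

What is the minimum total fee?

15

Choose Maya and Quinn: together they cover HVAC, roofing, framing — every task.
Total fee: 6 + 9 = 15.
No cover costs less than 15.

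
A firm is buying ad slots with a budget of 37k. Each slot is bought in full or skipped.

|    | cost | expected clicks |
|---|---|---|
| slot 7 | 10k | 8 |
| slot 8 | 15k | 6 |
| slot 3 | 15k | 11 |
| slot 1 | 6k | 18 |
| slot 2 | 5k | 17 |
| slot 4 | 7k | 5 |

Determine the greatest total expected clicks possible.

54

Allowing fractional choices, the relaxed optimum would be about 54.7, but ad slots are indivisible.
slot 7 + slot 3 + slot 1 + slot 2: cost 10 + 15 + 6 + 5 = 36 ≤ 37, expected clicks 8 + 11 + 18 + 17 = 54.
slot 7 + slot 8 + slot 1 + slot 2: cost 10 + 15 + 6 + 5 = 36 ≤ 37, expected clicks 8 + 6 + 18 + 17 = 49.
slot 3 + slot 1 + slot 2 + slot 4: cost 15 + 6 + 5 + 7 = 33 ≤ 37, expected clicks 11 + 18 + 17 + 5 = 51.
Best is slot 7, slot 3, slot 1, and slot 2 with total expected clicks 54.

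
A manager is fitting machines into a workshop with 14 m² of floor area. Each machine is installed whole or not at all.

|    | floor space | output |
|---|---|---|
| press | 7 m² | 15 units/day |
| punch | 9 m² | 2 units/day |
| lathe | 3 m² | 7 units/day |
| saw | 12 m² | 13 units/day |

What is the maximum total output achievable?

saw: floor space 12 ≤ 14, output 13.
press + lathe: floor space 7 + 3 = 10 ≤ 14, output 15 + 7 = 22.
press: floor space 7 ≤ 14, output 15.
Best is press and lathe with total output 22.

22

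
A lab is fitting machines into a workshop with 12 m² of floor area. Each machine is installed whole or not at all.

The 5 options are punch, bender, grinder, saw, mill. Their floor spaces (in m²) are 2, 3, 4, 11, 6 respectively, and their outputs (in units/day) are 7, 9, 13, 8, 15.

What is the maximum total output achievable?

35

This is an integer program with binary decision variables.
punch + grinder + mill: floor space 2 + 4 + 6 = 12 ≤ 12, output 7 + 13 + 15 = 35.
punch + bender + grinder: floor space 2 + 3 + 4 = 9 ≤ 12, output 7 + 9 + 13 = 29.
punch + bender + mill: floor space 2 + 3 + 6 = 11 ≤ 12, output 7 + 9 + 15 = 31.
Best is punch, grinder, and mill with total output 35.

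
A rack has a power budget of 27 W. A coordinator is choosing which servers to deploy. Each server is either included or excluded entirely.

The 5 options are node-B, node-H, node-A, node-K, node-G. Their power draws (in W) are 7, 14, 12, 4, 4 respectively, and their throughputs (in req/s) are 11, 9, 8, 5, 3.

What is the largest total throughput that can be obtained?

27

node-B + node-H + node-K: power draw 7 + 14 + 4 = 25 ≤ 27, throughput 11 + 9 + 5 = 25.
node-B + node-A + node-K: power draw 7 + 12 + 4 = 23 ≤ 27, throughput 11 + 8 + 5 = 24.
node-B + node-A + node-K + node-G: power draw 7 + 12 + 4 + 4 = 27 ≤ 27, throughput 11 + 8 + 5 + 3 = 27.
Best is node-B, node-A, node-K, and node-G with total throughput 27.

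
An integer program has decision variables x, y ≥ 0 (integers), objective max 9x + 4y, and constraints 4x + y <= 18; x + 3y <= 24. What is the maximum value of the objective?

51

Relaxing integrality, the LP optimum is 52.91 at (x,y) = (2.73, 7.09), which is not an integer point.
(x,y)=(3,6): 4·3+1·6=18≤18, 1·3+3·6=21≤24, objective 51.
(x,y)=(3,5): 4·3+1·5=17≤18, 1·3+3·5=18≤24, objective 47.
No feasible integer point exceeds 51.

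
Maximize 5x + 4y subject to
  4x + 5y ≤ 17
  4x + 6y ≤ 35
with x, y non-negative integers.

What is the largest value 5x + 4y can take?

20

(x,y)=(4,0): 4·4+5·0=16≤17, 4·4+6·0=16≤35, objective 20.
(x,y)=(3,1): 4·3+5·1=17≤17, 4·3+6·1=18≤35, objective 19.
(x,y)=(3,0): 4·3+5·0=12≤17, 4·3+6·0=12≤35, objective 15.
The best lattice point is (4,0), giving 20.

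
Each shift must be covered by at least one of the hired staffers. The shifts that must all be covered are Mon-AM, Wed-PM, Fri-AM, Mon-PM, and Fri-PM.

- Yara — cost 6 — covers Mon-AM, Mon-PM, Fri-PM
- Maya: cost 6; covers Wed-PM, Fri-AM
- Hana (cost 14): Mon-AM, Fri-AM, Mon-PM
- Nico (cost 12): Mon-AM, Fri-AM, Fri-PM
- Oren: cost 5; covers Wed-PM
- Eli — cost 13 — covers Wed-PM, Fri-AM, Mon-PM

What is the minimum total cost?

12

Choose Yara and Maya: together they cover Mon-AM, Wed-PM, Fri-AM, Mon-PM, Fri-PM — every shift.
Total cost: 6 + 6 = 12.
No cover costs less than 12.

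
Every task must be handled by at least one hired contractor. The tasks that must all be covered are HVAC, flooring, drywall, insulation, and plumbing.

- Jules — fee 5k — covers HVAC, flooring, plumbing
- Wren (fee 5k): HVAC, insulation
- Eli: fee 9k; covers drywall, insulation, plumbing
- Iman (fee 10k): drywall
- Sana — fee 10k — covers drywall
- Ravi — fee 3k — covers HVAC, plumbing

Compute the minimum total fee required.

14

The greedy cost-per-new-task heuristic would pick Ravi, Eli, and Jules for 17, but a cheaper cover exists.
Choose Jules and Eli: together they cover HVAC, flooring, drywall, insulation, plumbing — every task.
Total fee: 5 + 9 = 14.
No cover costs less than 14.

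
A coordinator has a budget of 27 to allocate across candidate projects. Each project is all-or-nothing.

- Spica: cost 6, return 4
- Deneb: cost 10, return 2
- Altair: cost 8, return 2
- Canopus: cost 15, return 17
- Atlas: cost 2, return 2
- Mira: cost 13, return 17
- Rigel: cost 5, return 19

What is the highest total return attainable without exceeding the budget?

42

Allowing fractional choices, the relaxed optimum would be about 46.2, but projects are indivisible.
Spica + Atlas + Mira + Rigel: cost 6 + 2 + 13 + 5 = 26 ≤ 27, return 4 + 2 + 17 + 19 = 42.
Spica + Canopus + Rigel: cost 6 + 15 + 5 = 26 ≤ 27, return 4 + 17 + 19 = 40.
Spica + Mira + Rigel: cost 6 + 13 + 5 = 24 ≤ 27, return 4 + 17 + 19 = 40.
Best is Spica, Atlas, Mira, and Rigel with total return 42.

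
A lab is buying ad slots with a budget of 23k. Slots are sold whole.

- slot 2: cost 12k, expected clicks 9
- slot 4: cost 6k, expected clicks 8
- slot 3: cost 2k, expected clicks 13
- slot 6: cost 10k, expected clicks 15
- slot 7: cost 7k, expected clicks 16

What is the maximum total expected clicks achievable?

slot 2 + slot 3 + slot 7: cost 12 + 2 + 7 = 21 ≤ 23, expected clicks 9 + 13 + 16 = 38.
slot 3 + slot 6 + slot 7: cost 2 + 10 + 7 = 19 ≤ 23, expected clicks 13 + 15 + 16 = 44.
slot 4 + slot 6 + slot 7: cost 6 + 10 + 7 = 23 ≤ 23, expected clicks 8 + 15 + 16 = 39.
Best is slot 3, slot 6, and slot 7 with total expected clicks 44.

44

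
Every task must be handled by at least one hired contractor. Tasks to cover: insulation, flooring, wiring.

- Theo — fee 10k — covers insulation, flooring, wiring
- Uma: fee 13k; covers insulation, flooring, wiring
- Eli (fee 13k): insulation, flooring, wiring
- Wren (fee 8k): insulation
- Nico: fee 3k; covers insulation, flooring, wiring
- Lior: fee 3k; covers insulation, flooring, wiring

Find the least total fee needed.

3

This is a weighted set-cover instance.
Nico alone covers insulation, flooring, wiring — every task.
Total fee: 3.
No cover costs less than 3.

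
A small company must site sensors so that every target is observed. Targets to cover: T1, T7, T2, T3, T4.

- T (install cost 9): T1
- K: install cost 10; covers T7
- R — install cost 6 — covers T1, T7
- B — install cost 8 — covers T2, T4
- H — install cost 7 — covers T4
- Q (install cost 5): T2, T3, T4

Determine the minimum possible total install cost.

11

Choose R and Q: together they cover T1, T7, T2, T3, T4 — every target.
Total install cost: 6 + 5 = 11.
No cover costs less than 11.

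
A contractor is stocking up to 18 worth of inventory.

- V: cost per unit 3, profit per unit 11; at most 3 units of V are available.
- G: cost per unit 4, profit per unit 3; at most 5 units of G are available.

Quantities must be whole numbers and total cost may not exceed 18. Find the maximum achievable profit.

Take 3×V and 2×G: cost 17 ≤ 18, profit 3·11 + 2·3 = 39.
V has the best ratio (11/3) and is taken to its limit of 3; remaining capacity is filled optimally with the others.

39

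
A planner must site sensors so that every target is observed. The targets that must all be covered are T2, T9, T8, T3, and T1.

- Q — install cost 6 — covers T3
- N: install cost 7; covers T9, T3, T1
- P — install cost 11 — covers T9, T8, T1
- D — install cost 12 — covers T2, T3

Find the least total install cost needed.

23

The greedy cost-per-new-target heuristic would pick N, P, and D for 30, but a cheaper cover exists.
Choose P and D: together they cover T2, T9, T8, T3, T1 — every target.
Total install cost: 11 + 12 = 23.
No cover costs less than 23.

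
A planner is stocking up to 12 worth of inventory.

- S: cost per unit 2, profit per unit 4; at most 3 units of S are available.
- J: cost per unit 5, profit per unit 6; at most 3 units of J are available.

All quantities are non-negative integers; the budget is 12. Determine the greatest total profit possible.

This is a bounded integer knapsack.
3×S and 1×J: cost 11 ≤ 12, profit 3·4 + 1·6 = 18.
1×S and 2×J: cost 12 ≤ 12, profit 1·4 + 2·6 = 16.
Best is 18.

18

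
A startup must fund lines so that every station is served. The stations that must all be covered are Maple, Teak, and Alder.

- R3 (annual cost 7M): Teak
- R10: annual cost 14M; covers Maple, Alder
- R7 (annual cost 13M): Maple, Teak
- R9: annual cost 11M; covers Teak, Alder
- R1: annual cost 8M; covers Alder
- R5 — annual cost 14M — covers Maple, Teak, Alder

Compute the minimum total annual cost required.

14

R5 alone covers Maple, Teak, Alder — every station.
Total annual cost: 14.
No cover costs less than 14.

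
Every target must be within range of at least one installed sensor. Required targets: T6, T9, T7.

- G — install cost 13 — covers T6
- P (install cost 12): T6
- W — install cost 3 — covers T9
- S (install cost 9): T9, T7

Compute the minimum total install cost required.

The greedy cost-per-new-target heuristic would pick W, S, and P for 24, but a cheaper cover exists.
Choose P and S: together they cover T6, T9, T7 — every target.
Total install cost: 12 + 9 = 21.
No cover costs less than 21.

21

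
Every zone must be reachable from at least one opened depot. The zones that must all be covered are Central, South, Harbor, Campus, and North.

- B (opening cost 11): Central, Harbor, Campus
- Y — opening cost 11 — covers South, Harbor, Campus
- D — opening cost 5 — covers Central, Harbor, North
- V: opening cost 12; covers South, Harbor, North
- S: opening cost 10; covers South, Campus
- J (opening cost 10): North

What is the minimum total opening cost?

15

Choose D and S: together they cover Central, South, Harbor, Campus, North — every zone.
Total opening cost: 5 + 10 = 15.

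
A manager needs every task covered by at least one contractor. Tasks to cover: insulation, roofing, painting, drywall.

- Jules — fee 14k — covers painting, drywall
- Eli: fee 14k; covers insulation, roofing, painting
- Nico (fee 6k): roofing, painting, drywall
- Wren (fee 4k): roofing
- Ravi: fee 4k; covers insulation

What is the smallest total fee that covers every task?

10

This is an integer covering problem.
Choose Nico and Ravi: together they cover insulation, roofing, painting, drywall — every task.
Total fee: 6 + 4 = 10.
No cover costs less than 10.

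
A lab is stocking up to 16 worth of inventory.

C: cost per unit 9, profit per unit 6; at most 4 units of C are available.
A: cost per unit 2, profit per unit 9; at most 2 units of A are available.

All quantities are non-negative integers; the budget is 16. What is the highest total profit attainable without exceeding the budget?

1×C and 2×A: cost 13 ≤ 16, profit 1·6 + 2·9 = 24.
2×A: cost 4 ≤ 16, profit 2·9 = 18.
Best is 24.

24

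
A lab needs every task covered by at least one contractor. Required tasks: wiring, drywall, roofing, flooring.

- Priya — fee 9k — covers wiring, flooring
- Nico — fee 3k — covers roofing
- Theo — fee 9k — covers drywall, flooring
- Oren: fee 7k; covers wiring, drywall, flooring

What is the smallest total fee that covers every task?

This is a weighted set-cover instance.
Choose Nico and Oren: together they cover wiring, drywall, roofing, flooring — every task.
Total fee: 3 + 7 = 10.

10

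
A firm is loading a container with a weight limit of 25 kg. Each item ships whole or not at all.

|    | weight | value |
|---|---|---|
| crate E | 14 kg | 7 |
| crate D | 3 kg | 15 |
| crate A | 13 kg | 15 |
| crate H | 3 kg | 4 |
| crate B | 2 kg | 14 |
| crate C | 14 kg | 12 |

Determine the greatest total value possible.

crate D + crate H + crate B + crate C: weight 3 + 3 + 2 + 14 = 22 ≤ 25, value 15 + 4 + 14 + 12 = 45.
crate D + crate A + crate H + crate B: weight 3 + 13 + 3 + 2 = 21 ≤ 25, value 15 + 15 + 4 + 14 = 48.
Best is crate D, crate A, crate H, and crate B with total value 48.

48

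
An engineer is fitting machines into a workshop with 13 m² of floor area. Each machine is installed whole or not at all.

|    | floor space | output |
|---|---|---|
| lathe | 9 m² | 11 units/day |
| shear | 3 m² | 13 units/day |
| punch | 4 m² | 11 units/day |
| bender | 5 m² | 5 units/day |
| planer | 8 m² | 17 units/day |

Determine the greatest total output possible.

30

punch + planer: floor space 4 + 8 = 12 ≤ 13, output 11 + 17 = 28.
shear + punch + bender: floor space 3 + 4 + 5 = 12 ≤ 13, output 13 + 11 + 5 = 29.
shear + planer: floor space 3 + 8 = 11 ≤ 13, output 13 + 17 = 30.
Best is shear and planer with total output 30.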